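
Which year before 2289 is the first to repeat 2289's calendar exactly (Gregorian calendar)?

Two years share a calendar iff Jan 1 falls on the same weekday and both are leap or both are common. 2289: Jan 1 is Tuesday, common year.
2288: Jan 1 Sunday, leap
2287: Jan 1 Saturday, common
2286: Jan 1 Friday, common
2285: Jan 1 Thursday, common
2284: Jan 1 Tuesday, leap
2283: Jan 1 Monday, common
2282: Jan 1 Sunday, common
2281: Jan 1 Saturday, common
2280: Jan 1 Thursday, leap
2279: Jan 1 Wednesday, common
2278: Jan 1 Tuesday, common
2278 matches on both conditions.

2278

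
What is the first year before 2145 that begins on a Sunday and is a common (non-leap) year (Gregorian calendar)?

Jan 1 advances by 2 weekdays after a leap year and by 1 after a common year.
2145: Jan 1 is Friday.
2144: Wednesday (leap)
2143: Tuesday
2142: Monday
2141: Sunday
2141 begins on a Sunday and is a common year.

2141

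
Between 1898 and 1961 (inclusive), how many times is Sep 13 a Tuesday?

10

Track Sep 13's weekday year by year (advancing +1, or +2 across a Feb 29):
  1898: Tue ✓  1899: Wed (+1)  1900: Thu (+1)  1901: Fri (+1)  1902: Sat (+1)
  1903: Sun (+1)  1904: Tue (+2) ✓  1905: Wed (+1)  1906: Thu (+1)  1907: Fri (+1)
  1908: Sun (+2)  1909: Mon (+1)  1910: Tue (+1) ✓  1911: Wed (+1)  … (36 more years) …
  1948: Mon (+2)  1949: Tue (+1) ✓  1950: Wed (+1)  1951: Thu (+1)  1952: Sat (+2)
  1953: Sun (+1)  1954: Mon (+1)  1955: Tue (+1) ✓  1956: Thu (+2)  1957: Fri (+1)
  1958: Sat (+1)  1959: Sun (+1)  1960: Tue (+2) ✓  1961: Wed (+1)
Tuesday years: 1898, 1904, 1910, 1921, 1927, 1932, 1938, 1949, 1955, 1960 — 10 in total.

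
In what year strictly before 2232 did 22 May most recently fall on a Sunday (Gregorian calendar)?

From one year to the next, a fixed date's weekday advances by 1, or by 2 when a Feb 29 lies between the two dates.
2232: May 22 is Tuesday.
2231: Sunday (−2)
22 May falls on a Sunday in 2231.

2231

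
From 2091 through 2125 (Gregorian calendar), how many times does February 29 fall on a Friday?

Leap years in 2091–2125: 8 of them.
Feb 29 weekday advances by 5 (mod 7) from one leap year to the next four years later (or differs when a century non-leap intervenes).
Leap-day weekdays: 2092:Fri✓ 2096:Wed 2104:Fri✓ 2108:Wed 2112:Mon 2116:Sat 2120:Thu 2124:Tue
Friday: 2092, 2104 → 2.

2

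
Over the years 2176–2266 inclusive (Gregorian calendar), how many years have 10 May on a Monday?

12

Track 10 May's weekday year by year (advancing +1, or +2 across a Feb 29):
  2176: Fri  2177: Sat (+1)  2178: Sun (+1)  2179: Mon (+1) ✓  2180: Wed (+2)
  2181: Thu (+1)  2182: Fri (+1)  2183: Sat (+1)  2184: Mon (+2) ✓  2185: Tue (+1)
  2186: Wed (+1)  2187: Thu (+1)  2188: Sat (+2)  2189: Sun (+1)  … (63 more years) …
  2253: Tue (+1)  2254: Wed (+1)  2255: Thu (+1)  2256: Sat (+2)  2257: Sun (+1)
  2258: Mon (+1) ✓  2259: Tue (+1)  2260: Thu (+2)  2261: Fri (+1)  2262: Sat (+1)
  2263: Sun (+1)  2264: Tue (+2)  2265: Wed (+1)  2266: Thu (+1)
Monday years: 2179, 2184, 2190, 2202, 2213, 2219, 2224, 2230, 2241, 2247, 2252, 2258 — 12 in total.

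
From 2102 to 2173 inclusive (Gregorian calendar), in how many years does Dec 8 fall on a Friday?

Track Dec 8's weekday year by year (advancing +1, or +2 across a Feb 29):
  2102: Fri ✓  2103: Sat (+1)  2104: Mon (+2)  2105: Tue (+1)  2106: Wed (+1)
  2107: Thu (+1)  2108: Sat (+2)  2109: Sun (+1)  2110: Mon (+1)  2111: Tue (+1)
  2112: Thu (+2)  2113: Fri (+1) ✓  2114: Sat (+1)  2115: Sun (+1)  … (44 more years) …
  2160: Mon (+2)  2161: Tue (+1)  2162: Wed (+1)  2163: Thu (+1)  2164: Sat (+2)
  2165: Sun (+1)  2166: Mon (+1)  2167: Tue (+1)  2168: Thu (+2)  2169: Fri (+1) ✓
  2170: Sat (+1)  2171: Sun (+1)  2172: Tue (+2)  2173: Wed (+1)
Friday years: 2102, 2113, 2119, 2124, 2130, 2141, 2147, 2152, 2158, 2169 — 10 in total.

10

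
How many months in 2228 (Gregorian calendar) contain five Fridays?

A month of length L has five Fridays iff its first Friday is on day ≤ L−28 (so day 1–3 in a 31-day month, 1–2 in a 30-day month, day 1 in a leap February).
Checking each month of 2228: Jan starts Tue (31d); Feb starts Fri (29d) ✓; Mar starts Sat (31d); Apr starts Tue (30d); May starts Thu (31d) ✓; Jun starts Sun (30d); Jul starts Tue (31d); Aug starts Fri (31d) ✓; Sep starts Mon (30d); Oct starts Wed (31d) ✓; Nov starts Sat (30d); Dec starts Mon (31d).
Five-Friday months: February, May, August, October → 4.

4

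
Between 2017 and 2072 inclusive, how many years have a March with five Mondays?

March has 31 days; it has five Mondays when Monday falls among the first (month-length − 28) days — i.e. when March 1 is one of Monday/Sunday/Saturday.
March 1 by year: 2017:Wed 2018:Thu 2019:Fri 2020:Sun✓ 2021:Mon✓ 2022:Tue 2023:Wed 2024:Fri 2025:Sat✓ 2026:Sun✓ 2027:Mon✓ 2028:Wed 2029:Thu 2030:Fri 2031:Sat✓ …(26 more)… 2058:Fri 2059:Sat✓ 2060:Mon✓ 2061:Tue 2062:Wed 2063:Thu 2064:Sat✓ 2065:Sun✓ 2066:Mon✓ 2067:Tue 2068:Thu 2069:Fri 2070:Sat✓ 2071:Sun✓ 2072:Tue
Years with five Mondays: 2020, 2021, 2025, 2026, 2027, 2031, 2032, 2036, 2037, 2038, 2042, 2043, 2048, 2049, 2053, 2054, 2055, 2059, 2060, 2064, 2065, 2066, 2070, 2071 → 24.

24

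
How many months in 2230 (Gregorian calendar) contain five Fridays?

A month of length L has five Fridays iff its first Friday is on day ≤ L−28 (so day 1–3 in a 31-day month, 1–2 in a 30-day month, day 1 in a leap February).
Checking each month of 2230: Jan starts Fri (31d) ✓; Feb starts Mon (28d); Mar starts Mon (31d); Apr starts Thu (30d) ✓; May starts Sat (31d); Jun starts Tue (30d); Jul starts Thu (31d) ✓; Aug starts Sun (31d); Sep starts Wed (30d); Oct starts Fri (31d) ✓; Nov starts Mon (30d); Dec starts Wed (31d) ✓.
Five-Friday months: January, April, July, October, December → 5.

5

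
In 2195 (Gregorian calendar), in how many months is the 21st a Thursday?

1

Check the 21st of each month of 2195: Jan 21: Wed, Feb 21: Sat, Mar 21: Sat, Apr 21: Tue, May 21: Thu, Jun 21: Sun, Jul 21: Tue, Aug 21: Fri, Sep 21: Mon, Oct 21: Wed, Nov 21: Sat, Dec 21: Mon.
Thursday occurs in May — 1 month.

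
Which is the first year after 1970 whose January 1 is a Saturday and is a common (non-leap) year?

Jan 1 advances by 2 weekdays after a leap year and by 1 after a common year.
1970: Jan 1 is Thursday.
1971: Friday
1972: Saturday (leap)
1973: Monday
1974: Tuesday
1975: Wednesday
1976: Thursday (leap)
1977: Saturday
1977 begins on a Saturday and is a common year.

1977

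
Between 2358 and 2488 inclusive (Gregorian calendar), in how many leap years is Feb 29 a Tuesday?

Leap years in 2358–2488: 33 of them.
Feb 29 weekday advances by 5 (mod 7) from one leap year to the next four years later (or differs when a century non-leap intervenes).
Leap-day weekdays: 2360:Mon 2364:Sat 2368:Thu 2372:Tue✓ 2376:Sun 2380:Fri 2384:Wed 2388:Mon 2392:Sat 2396:Thu 2400:Tue✓ 2404:Sun 2408:Fri …(7 more)… 2440:Wed 2444:Mon 2448:Sat 2452:Thu 2456:Tue✓ 2460:Sun 2464:Fri 2468:Wed 2472:Mon 2476:Sat 2480:Thu 2484:Tue✓ 2488:Sun
Tuesday: 2372, 2400, 2428, 2456, 2484 → 5.

5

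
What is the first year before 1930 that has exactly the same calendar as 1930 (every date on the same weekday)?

1919

Two years share a calendar iff Jan 1 falls on the same weekday and both are leap or both are common. 1930: Jan 1 is Wednesday, common year.
1929: Jan 1 Tuesday, common
1928: Jan 1 Sunday, leap
1927: Jan 1 Saturday, common
1926: Jan 1 Friday, common
1925: Jan 1 Thursday, common
1924: Jan 1 Tuesday, leap
1923: Jan 1 Monday, common
1922: Jan 1 Sunday, common
1921: Jan 1 Saturday, common
1920: Jan 1 Thursday, leap
1919: Jan 1 Wednesday, common
1919 matches on both conditions.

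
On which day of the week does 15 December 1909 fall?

Wednesday

January 1, 1909 is a Friday.
December 15 is day 349 of the year, i.e. 348 days after Jan 1.
348 mod 7 = 5, so advance 5 weekdays from Friday: Wednesday.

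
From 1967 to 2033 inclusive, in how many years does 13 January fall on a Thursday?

Track 13 January's weekday year by year (advancing +1, or +2 across a Feb 29):
  1967: Fri  1968: Sat (+1)  1969: Mon (+2)  1970: Tue (+1)  1971: Wed (+1)
  1972: Thu (+1) ✓  1973: Sat (+2)  1974: Sun (+1)  1975: Mon (+1)  1976: Tue (+1)
  1977: Thu (+2) ✓  1978: Fri (+1)  1979: Sat (+1)  1980: Sun (+1)  … (39 more years) …
  2020: Mon (+1)  2021: Wed (+2)  2022: Thu (+1) ✓  2023: Fri (+1)  2024: Sat (+1)
  2025: Mon (+2)  2026: Tue (+1)  2027: Wed (+1)  2028: Thu (+1) ✓  2029: Sat (+2)
  2030: Sun (+1)  2031: Mon (+1)  2032: Tue (+1)  2033: Thu (+2) ✓
Thursday years: 1972, 1977, 1983, 1994, 2000, 2005, 2011, 2022, 2028, 2033 — 10 in total.

10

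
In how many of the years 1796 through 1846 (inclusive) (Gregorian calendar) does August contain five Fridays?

22

August has 31 days; it has five Fridays when Friday falls among the first (month-length − 28) days — i.e. when August 1 is one of Friday/Thursday/Wednesday.
August 1 by year: 1796:Mon 1797:Tue 1798:Wed✓ 1799:Thu✓ 1800:Fri✓ 1801:Sat 1802:Sun 1803:Mon 1804:Wed✓ 1805:Thu✓ 1806:Fri✓ 1807:Sat 1808:Mon 1809:Tue 1810:Wed✓ …(21 more)… 1832:Wed✓ 1833:Thu✓ 1834:Fri✓ 1835:Sat 1836:Mon 1837:Tue 1838:Wed✓ 1839:Thu✓ 1840:Sat 1841:Sun 1842:Mon 1843:Tue 1844:Thu✓ 1845:Fri✓ 1846:Sat
Years with five Fridays: 1798, 1799, 1800, 1804, 1805, 1806, 1810, 1811, 1816, 1817, 1821, 1822, 1823, 1827, 1828, 1832, 1833, 1834, 1838, 1839, 1844, 1845 → 22.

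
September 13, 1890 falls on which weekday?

Saturday

January 1, 1890 is a Wednesday.
September 13 is day 256 of the year, i.e. 255 days after Jan 1.
255 mod 7 = 3, so advance 3 weekdays from Wednesday: Saturday.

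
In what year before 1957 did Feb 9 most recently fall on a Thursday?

From one year to the next, a fixed date's weekday advances by 1, or by 2 when a Feb 29 lies between the two dates.
1957: February 9 is Saturday.
1956: Thursday (−2)
Feb 9 falls on a Thursday in 1956.

1956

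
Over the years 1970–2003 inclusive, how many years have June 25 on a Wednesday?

Track June 25's weekday year by year (advancing +1, or +2 across a Feb 29):
  1970: Thu  1971: Fri (+1)  1972: Sun (+2)  1973: Mon (+1)  1974: Tue (+1)
  1975: Wed (+1) ✓  1976: Fri (+2)  1977: Sat (+1)  1978: Sun (+1)  1979: Mon (+1)
  1980: Wed (+2) ✓  1981: Thu (+1)  1982: Fri (+1)  1983: Sat (+1)  … (6 more years) …
  1990: Mon (+1)  1991: Tue (+1)  1992: Thu (+2)  1993: Fri (+1)  1994: Sat (+1)
  1995: Sun (+1)  1996: Tue (+2)  1997: Wed (+1) ✓  1998: Thu (+1)  1999: Fri (+1)
  2000: Sun (+2)  2001: Mon (+1)  2002: Tue (+1)  2003: Wed (+1) ✓
Wednesday years: 1975, 1980, 1986, 1997, 2003 — 5 in total.

5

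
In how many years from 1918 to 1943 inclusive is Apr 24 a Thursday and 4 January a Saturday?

Check each year's weekday for Apr 24 and 4 January:
  1918: Wed/Fri  1919: Thu/Sat ✓  1920: Sat/Sun  1921: Sun/Tue  1922: Mon/Wed  1923: Tue/Thu  1924: Thu/Fri  1925: Fri/Sun  1926: Sat/Mon  1927: Sun/Tue  1928: Tue/Wed  1929: Wed/Fri  1930: Thu/Sat ✓  1931: Fri/Sun  1932: Sun/Mon  1933: Mon/Wed  1934: Tue/Thu  1935: Wed/Fri  1936: Fri/Sat  1937: Sat/Mon  1938: Sun/Tue  1939: Mon/Wed  1940: Wed/Thu  1941: Thu/Sat ✓  1942: Fri/Sun  1943: Sat/Mon
Both conditions hold in: 1919, 1930, 1941 — 3.

3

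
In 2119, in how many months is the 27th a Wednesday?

Check the 27th of each month of 2119: Jan 27: Fri, Feb 27: Mon, Mar 27: Mon, Apr 27: Thu, May 27: Sat, Jun 27: Tue, Jul 27: Thu, Aug 27: Sun, Sep 27: Wed, Oct 27: Fri, Nov 27: Mon, Dec 27: Wed.
Wednesday occurs in September, December — 2 months.

2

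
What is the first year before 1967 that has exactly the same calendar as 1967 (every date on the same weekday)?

Two years share a calendar iff Jan 1 falls on the same weekday and both are leap or both are common. 1967: Jan 1 is Sunday, common year.
1966: Jan 1 Saturday, common
1965: Jan 1 Friday, common
1964: Jan 1 Wednesday, leap
1963: Jan 1 Tuesday, common
1962: Jan 1 Monday, common
1961: Jan 1 Sunday, common
1961 matches on both conditions.

1961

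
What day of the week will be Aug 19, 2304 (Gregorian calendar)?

Friday

January 1, 2304 is a Friday.
August 19 is day 232 of the year, i.e. 231 days after Jan 1.
231 mod 7 = 0, so advance 0 weekdays from Friday: Friday.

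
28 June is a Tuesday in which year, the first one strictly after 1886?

1887

From one year to the next, a fixed date's weekday advances by 1, or by 2 when a Feb 29 lies between the two dates.
1886: June 28 is Monday.
1887: Tuesday (+1)
28 June falls on a Tuesday in 1887.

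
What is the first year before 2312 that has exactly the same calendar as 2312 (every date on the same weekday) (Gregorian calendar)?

2272

Two years share a calendar iff Jan 1 falls on the same weekday and both are leap or both are common. 2312: Jan 1 is Monday, leap year.
2311: Jan 1 Sunday, common
2310: Jan 1 Saturday, common
2309: Jan 1 Friday, common
2308: Jan 1 Wednesday, leap
2307: Jan 1 Tuesday, common
2306: Jan 1 Monday, common
2305: Jan 1 Sunday, common
2304: Jan 1 Friday, leap
2303: Jan 1 Thursday, common
2302: Jan 1 Wednesday, common
2301: Jan 1 Tuesday, common
2300: Jan 1 Monday, common
2299: Jan 1 Sunday, common
2298: Jan 1 Saturday, common
2297: Jan 1 Friday, common
2296: Jan 1 Wednesday, leap
2295: Jan 1 Tuesday, common
2294: Jan 1 Monday, common
2293: Jan 1 Sunday, common
2292: Jan 1 Friday, leap
2291: Jan 1 Thursday, common
2290: Jan 1 Wednesday, common
2289: Jan 1 Tuesday, common
2288: Jan 1 Sunday, leap
2287: Jan 1 Saturday, common
2286: Jan 1 Friday, common
2285: Jan 1 Thursday, common
2284: Jan 1 Tuesday, leap
2283: Jan 1 Monday, common
2282: Jan 1 Sunday, common
2281: Jan 1 Saturday, common
2280: Jan 1 Thursday, leap
2279: Jan 1 Wednesday, common
2278: Jan 1 Tuesday, common
2277: Jan 1 Monday, common
2276: Jan 1 Saturday, leap
2275: Jan 1 Friday, common
2274: Jan 1 Thursday, common
2273: Jan 1 Wednesday, common
2272: Jan 1 Monday, leap
2272 matches on both conditions.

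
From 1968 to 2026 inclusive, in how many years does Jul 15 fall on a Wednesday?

Track Jul 15's weekday year by year (advancing +1, or +2 across a Feb 29):
  1968: Mon  1969: Tue (+1)  1970: Wed (+1) ✓  1971: Thu (+1)  1972: Sat (+2)
  1973: Sun (+1)  1974: Mon (+1)  1975: Tue (+1)  1976: Thu (+2)  1977: Fri (+1)
  1978: Sat (+1)  1979: Sun (+1)  1980: Tue (+2)  1981: Wed (+1) ✓  … (31 more years) …
  2013: Mon (+1)  2014: Tue (+1)  2015: Wed (+1) ✓  2016: Fri (+2)  2017: Sat (+1)
  2018: Sun (+1)  2019: Mon (+1)  2020: Wed (+2) ✓  2021: Thu (+1)  2022: Fri (+1)
  2023: Sat (+1)  2024: Mon (+2)  2025: Tue (+1)  2026: Wed (+1) ✓
Wednesday years: 1970, 1981, 1987, 1992, 1998, 2009, 2015, 2020, 2026 — 9 in total.

9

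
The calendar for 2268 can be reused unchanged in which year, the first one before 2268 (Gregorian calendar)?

2240

Two years share a calendar iff Jan 1 falls on the same weekday and both are leap or both are common. 2268: Jan 1 is Wednesday, leap year.
2267: Jan 1 Tuesday, common
2266: Jan 1 Monday, common
2265: Jan 1 Sunday, common
2264: Jan 1 Friday, leap
2263: Jan 1 Thursday, common
2262: Jan 1 Wednesday, common
2261: Jan 1 Tuesday, common
2260: Jan 1 Sunday, leap
2259: Jan 1 Saturday, common
2258: Jan 1 Friday, common
2257: Jan 1 Thursday, common
2256: Jan 1 Tuesday, leap
2255: Jan 1 Monday, common
2254: Jan 1 Sunday, common
2253: Jan 1 Saturday, common
2252: Jan 1 Thursday, leap
2251: Jan 1 Wednesday, common
2250: Jan 1 Tuesday, common
2249: Jan 1 Monday, common
2248: Jan 1 Saturday, leap
2247: Jan 1 Friday, common
2246: Jan 1 Thursday, common
2245: Jan 1 Wednesday, common
2244: Jan 1 Monday, leap
2243: Jan 1 Sunday, common
2242: Jan 1 Saturday, common
2241: Jan 1 Friday, common
2240: Jan 1 Wednesday, leap
2240 matches on both conditions.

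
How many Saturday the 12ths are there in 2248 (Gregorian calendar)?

Check the 12th of each month of 2248: Jan 12: Wed, Feb 12: Sat, Mar 12: Sun, Apr 12: Wed, May 12: Fri, Jun 12: Mon, Jul 12: Wed, Aug 12: Sat, Sep 12: Tue, Oct 12: Thu, Nov 12: Sun, Dec 12: Tue.
Saturday occurs in February, August — 2 months.

2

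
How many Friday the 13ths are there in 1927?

Check the 13th of each month of 1927: Jan 13: Thu, Feb 13: Sun, Mar 13: Sun, Apr 13: Wed, May 13: Fri, Jun 13: Mon, Jul 13: Wed, Aug 13: Sat, Sep 13: Tue, Oct 13: Thu, Nov 13: Sun, Dec 13: Tue.
Friday occurs in May — 1 month.

1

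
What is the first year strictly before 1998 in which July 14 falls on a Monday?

From one year to the next, a fixed date's weekday advances by 1, or by 2 when a Feb 29 lies between the two dates.
1998: July 14 is Tuesday.
1997: Monday (−1)
July 14 falls on a Monday in 1997.

1997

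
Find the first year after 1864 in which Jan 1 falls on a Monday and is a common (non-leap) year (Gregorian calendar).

Jan 1 advances by 2 weekdays after a leap year and by 1 after a common year.
1864: Jan 1 is Friday (leap).
1865: Sunday
1866: Monday
1866 begins on a Monday and is a common year.

1866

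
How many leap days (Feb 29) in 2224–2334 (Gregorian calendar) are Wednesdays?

Leap years in 2224–2334: 27 of them.
Feb 29 weekday advances by 5 (mod 7) from one leap year to the next four years later (or differs when a century non-leap intervenes).
Leap-day weekdays: 2224:Sun 2228:Fri 2232:Wed✓ 2236:Mon 2240:Sat 2244:Thu 2248:Tue 2252:Sun 2256:Fri 2260:Wed✓ 2264:Mon 2268:Sat 2272:Thu 2276:Tue 2280:Sun 2284:Fri 2288:Wed✓ 2292:Mon 2296:Sat 2304:Mon 2308:Sat 2312:Thu 2316:Tue 2320:Sun 2324:Fri 2328:Wed✓ 2332:Mon
Wednesday: 2232, 2260, 2288, 2328 → 4.

4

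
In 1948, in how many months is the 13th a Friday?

2

Check the 13th of each month of 1948: Jan 13: Tue, Feb 13: Fri, Mar 13: Sat, Apr 13: Tue, May 13: Thu, Jun 13: Sun, Jul 13: Tue, Aug 13: Fri, Sep 13: Mon, Oct 13: Wed, Nov 13: Sat, Dec 13: Mon.
Friday occurs in February, August — 2 months.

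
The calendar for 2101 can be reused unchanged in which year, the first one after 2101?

Two years share a calendar iff Jan 1 falls on the same weekday and both are leap or both are common. 2101: Jan 1 is Saturday, common year.
2102: Jan 1 Sunday, common
2103: Jan 1 Monday, common
2104: Jan 1 Tuesday, leap
2105: Jan 1 Thursday, common
2106: Jan 1 Friday, common
2107: Jan 1 Saturday, common
2107 matches on both conditions.

2107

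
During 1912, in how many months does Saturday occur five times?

A month of length L has five Saturdays iff its first Saturday is on day ≤ L−28 (so day 1–3 in a 31-day month, 1–2 in a 30-day month, day 1 in a leap February).
Checking each month of 1912: Jan starts Mon (31d); Feb starts Thu (29d); Mar starts Fri (31d) ✓; Apr starts Mon (30d); May starts Wed (31d); Jun starts Sat (30d) ✓; Jul starts Mon (31d); Aug starts Thu (31d) ✓; Sep starts Sun (30d); Oct starts Tue (31d); Nov starts Fri (30d) ✓; Dec starts Sun (31d).
Five-Saturday months: March, June, August, November → 4.

4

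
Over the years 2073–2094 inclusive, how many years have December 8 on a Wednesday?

4

Track December 8's weekday year by year (advancing +1, or +2 across a Feb 29):
  2073: Fri  2074: Sat (+1)  2075: Sun (+1)  2076: Tue (+2)  2077: Wed (+1) ✓
  2078: Thu (+1)  2079: Fri (+1)  2080: Sun (+2)  2081: Mon (+1)  2082: Tue (+1)
  2083: Wed (+1) ✓  2084: Fri (+2)  2085: Sat (+1)  2086: Sun (+1)  2087: Mon (+1)
  2088: Wed (+2) ✓  2089: Thu (+1)  2090: Fri (+1)  2091: Sat (+1)  2092: Mon (+2)
  2093: Tue (+1)  2094: Wed (+1) ✓
Wednesday years: 2077, 2083, 2088, 2094 — 4 in total.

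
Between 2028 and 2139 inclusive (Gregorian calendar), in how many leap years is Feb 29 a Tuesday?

4

Leap years in 2028–2139: 27 of them.
Feb 29 weekday advances by 5 (mod 7) from one leap year to the next four years later (or differs when a century non-leap intervenes).
Leap-day weekdays: 2028:Tue✓ 2032:Sun 2036:Fri 2040:Wed 2044:Mon 2048:Sat 2052:Thu 2056:Tue✓ 2060:Sun 2064:Fri 2068:Wed 2072:Mon 2076:Sat 2080:Thu 2084:Tue✓ 2088:Sun 2092:Fri 2096:Wed 2104:Fri 2108:Wed 2112:Mon 2116:Sat 2120:Thu 2124:Tue✓ 2128:Sun 2132:Fri 2136:Wed
Tuesday: 2028, 2056, 2084, 2124 → 4.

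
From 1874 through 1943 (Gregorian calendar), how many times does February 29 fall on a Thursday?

Leap years in 1874–1943: 16 of them.
Feb 29 weekday advances by 5 (mod 7) from one leap year to the next four years later (or differs when a century non-leap intervenes).
Leap-day weekdays: 1876:Tue 1880:Sun 1884:Fri 1888:Wed 1892:Mon 1896:Sat 1904:Mon 1908:Sat 1912:Thu✓ 1916:Tue 1920:Sun 1924:Fri 1928:Wed 1932:Mon 1936:Sat 1940:Thu✓
Thursday: 1912, 1940 → 2.

2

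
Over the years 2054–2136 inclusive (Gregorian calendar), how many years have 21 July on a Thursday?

Track 21 July's weekday year by year (advancing +1, or +2 across a Feb 29):
  2054: Tue  2055: Wed (+1)  2056: Fri (+2)  2057: Sat (+1)  2058: Sun (+1)
  2059: Mon (+1)  2060: Wed (+2)  2061: Thu (+1) ✓  2062: Fri (+1)  2063: Sat (+1)
  2064: Mon (+2)  2065: Tue (+1)  2066: Wed (+1)  2067: Thu (+1) ✓  … (55 more years) …
  2123: Wed (+1)  2124: Fri (+2)  2125: Sat (+1)  2126: Sun (+1)  2127: Mon (+1)
  2128: Wed (+2)  2129: Thu (+1) ✓  2130: Fri (+1)  2131: Sat (+1)  2132: Mon (+2)
  2133: Tue (+1)  2134: Wed (+1)  2135: Thu (+1) ✓  2136: Sat (+2)
Thursday years: 2061, 2067, 2072, 2078, 2089, 2095, 2101, 2107, 2112, 2118, 2129, 2135 — 12 in total.

12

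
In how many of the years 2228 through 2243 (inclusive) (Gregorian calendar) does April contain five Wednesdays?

April has 30 days; it has five Wednesdays when Wednesday falls among the first (month-length − 28) days — i.e. when April 1 is one of Wednesday/Tuesday.
April 1 by year: 2228:Tue✓ 2229:Wed✓ 2230:Thu 2231:Fri 2232:Sun 2233:Mon 2234:Tue✓ 2235:Wed✓ 2236:Fri 2237:Sat 2238:Sun 2239:Mon 2240:Wed✓ 2241:Thu 2242:Fri 2243:Sat
Years with five Wednesdays: 2228, 2229, 2234, 2235, 2240 → 5.

5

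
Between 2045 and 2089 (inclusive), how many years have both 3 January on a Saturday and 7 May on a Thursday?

4

Check each year's weekday for 3 January and 7 May:
  2045: Tue/Sun  2046: Wed/Mon  2047: Thu/Tue  2048: Fri/Thu  2049: Sun/Fri  2050: Mon/Sat  2051: Tue/Sun  2052: Wed/Tue  2053: Fri/Wed  2054: Sat/Thu ✓  2055: Sun/Fri  2056: Mon/Sun  2057: Wed/Mon  2058: Thu/Tue  …(17 more)…  2076: Fri/Thu  2077: Sun/Fri  2078: Mon/Sat  2079: Tue/Sun  2080: Wed/Tue  2081: Fri/Wed  2082: Sat/Thu ✓  2083: Sun/Fri  2084: Mon/Sun  2085: Wed/Mon  2086: Thu/Tue  2087: Fri/Wed  2088: Sat/Fri  2089: Mon/Sat
Both conditions hold in: 2054, 2065, 2071, 2082 — 4.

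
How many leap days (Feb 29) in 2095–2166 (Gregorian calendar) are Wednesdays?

Leap years in 2095–2166: 17 of them.
Feb 29 weekday advances by 5 (mod 7) from one leap year to the next four years later (or differs when a century non-leap intervenes).
Leap-day weekdays: 2096:Wed✓ 2104:Fri 2108:Wed✓ 2112:Mon 2116:Sat 2120:Thu 2124:Tue 2128:Sun 2132:Fri 2136:Wed✓ 2140:Mon 2144:Sat 2148:Thu 2152:Tue 2156:Sun 2160:Fri 2164:Wed✓
Wednesday: 2096, 2108, 2136, 2164 → 4.

4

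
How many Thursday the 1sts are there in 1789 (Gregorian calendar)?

2

Check the 1st of each month of 1789: Jan 1: Thu, Feb 1: Sun, Mar 1: Sun, Apr 1: Wed, May 1: Fri, Jun 1: Mon, Jul 1: Wed, Aug 1: Sat, Sep 1: Tue, Oct 1: Thu, Nov 1: Sun, Dec 1: Tue.
Thursday occurs in January, October — 2 months.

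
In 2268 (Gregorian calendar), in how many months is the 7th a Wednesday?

1

Check the 7th of each month of 2268: Jan 7: Tue, Feb 7: Fri, Mar 7: Sat, Apr 7: Tue, May 7: Thu, Jun 7: Sun, Jul 7: Tue, Aug 7: Fri, Sep 7: Mon, Oct 7: Wed, Nov 7: Sat, Dec 7: Mon.
Wednesday occurs in October — 1 month.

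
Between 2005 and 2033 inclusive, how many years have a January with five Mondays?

January has 31 days; it has five Mondays when Monday falls among the first (month-length − 28) days — i.e. when January 1 is one of Monday/Sunday/Saturday.
January 1 by year: 2005:Sat✓ 2006:Sun✓ 2007:Mon✓ 2008:Tue 2009:Thu 2010:Fri 2011:Sat✓ 2012:Sun✓ 2013:Tue 2014:Wed 2015:Thu 2016:Fri 2017:Sun✓ 2018:Mon✓ 2019:Tue 2020:Wed 2021:Fri 2022:Sat✓ 2023:Sun✓ 2024:Mon✓ 2025:Wed 2026:Thu 2027:Fri 2028:Sat✓ 2029:Mon✓ 2030:Tue 2031:Wed 2032:Thu 2033:Sat✓
Years with five Mondays: 2005, 2006, 2007, 2011, 2012, 2017, 2018, 2022, 2023, 2024, 2028, 2029, 2033 → 13.

13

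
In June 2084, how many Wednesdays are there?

June 2084 has 30 days and begins on Thursday.
The first Wednesday is June 7.
Wednesdays fall on 7, 14, 21, 28 — that's 4.

4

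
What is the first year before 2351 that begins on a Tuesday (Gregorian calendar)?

Jan 1 advances by 2 weekdays after a leap year and by 1 after a common year.
2351: Jan 1 is Monday.
2350: Sunday
2349: Saturday
2348: Thursday (leap)
2347: Wednesday
2346: Tuesday
2346 begins on a Tuesday

2346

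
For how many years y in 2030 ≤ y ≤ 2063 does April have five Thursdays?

April has 30 days; it has five Thursdays when Thursday falls among the first (month-length − 28) days — i.e. when April 1 is one of Thursday/Wednesday.
April 1 by year: 2030:Mon 2031:Tue 2032:Thu✓ 2033:Fri 2034:Sat 2035:Sun 2036:Tue 2037:Wed✓ 2038:Thu✓ 2039:Fri 2040:Sun 2041:Mon 2042:Tue 2043:Wed✓ 2044:Fri …(4 more)… 2049:Thu✓ 2050:Fri 2051:Sat 2052:Mon 2053:Tue 2054:Wed✓ 2055:Thu✓ 2056:Sat 2057:Sun 2058:Mon 2059:Tue 2060:Thu✓ 2061:Fri 2062:Sat 2063:Sun
Years with five Thursdays: 2032, 2037, 2038, 2043, 2048, 2049, 2054, 2055, 2060 → 9.

9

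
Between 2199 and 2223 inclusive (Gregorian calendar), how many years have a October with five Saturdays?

10

October has 31 days; it has five Saturdays when Saturday falls among the first (month-length − 28) days — i.e. when October 1 is one of Saturday/Friday/Thursday.
October 1 by year: 2199:Tue 2200:Wed 2201:Thu✓ 2202:Fri✓ 2203:Sat✓ 2204:Mon 2205:Tue 2206:Wed 2207:Thu✓ 2208:Sat✓ 2209:Sun 2210:Mon 2211:Tue 2212:Thu✓ 2213:Fri✓ 2214:Sat✓ 2215:Sun 2216:Tue 2217:Wed 2218:Thu✓ 2219:Fri✓ 2220:Sun 2221:Mon 2222:Tue 2223:Wed
Years with five Saturdays: 2201, 2202, 2203, 2207, 2208, 2212, 2213, 2214, 2218, 2219 → 10.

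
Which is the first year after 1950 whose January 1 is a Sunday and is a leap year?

Jan 1 advances by 2 weekdays after a leap year and by 1 after a common year.
1950: Jan 1 is Sunday.
1951: Monday
1952: Tuesday (leap)
1953: Thursday
1954: Friday
1955: Saturday
1956: Sunday (leap)
1956 begins on a Sunday and is a leap year.

1956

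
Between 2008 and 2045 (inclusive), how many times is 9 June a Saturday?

Track 9 June's weekday year by year (advancing +1, or +2 across a Feb 29):
  2008: Mon  2009: Tue (+1)  2010: Wed (+1)  2011: Thu (+1)  2012: Sat (+2) ✓
  2013: Sun (+1)  2014: Mon (+1)  2015: Tue (+1)  2016: Thu (+2)  2017: Fri (+1)
  2018: Sat (+1) ✓  2019: Sun (+1)  2020: Tue (+2)  2021: Wed (+1)  … (10 more years) …
  2032: Wed (+2)  2033: Thu (+1)  2034: Fri (+1)  2035: Sat (+1) ✓  2036: Mon (+2)
  2037: Tue (+1)  2038: Wed (+1)  2039: Thu (+1)  2040: Sat (+2) ✓  2041: Sun (+1)
  2042: Mon (+1)  2043: Tue (+1)  2044: Thu (+2)  2045: Fri (+1)
Saturday years: 2012, 2018, 2029, 2035, 2040 — 5 in total.

5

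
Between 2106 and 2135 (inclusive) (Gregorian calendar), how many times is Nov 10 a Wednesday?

5

Track Nov 10's weekday year by year (advancing +1, or +2 across a Feb 29):
  2106: Wed ✓  2107: Thu (+1)  2108: Sat (+2)  2109: Sun (+1)  2110: Mon (+1)
  2111: Tue (+1)  2112: Thu (+2)  2113: Fri (+1)  2114: Sat (+1)  2115: Sun (+1)
  2116: Tue (+2)  2117: Wed (+1) ✓  2118: Thu (+1)  2119: Fri (+1)  2120: Sun (+2)
  2121: Mon (+1)  2122: Tue (+1)  2123: Wed (+1) ✓  2124: Fri (+2)  2125: Sat (+1)
  2126: Sun (+1)  2127: Mon (+1)  2128: Wed (+2) ✓  2129: Thu (+1)  2130: Fri (+1)
  2131: Sat (+1)  2132: Mon (+2)  2133: Tue (+1)  2134: Wed (+1) ✓  2135: Thu (+1)
Wednesday years: 2106, 2117, 2123, 2128, 2134 — 5 in total.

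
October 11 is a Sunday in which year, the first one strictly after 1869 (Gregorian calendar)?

1874

From one year to the next, a fixed date's weekday advances by 1, or by 2 when a Feb 29 lies between the two dates.
1869: October 11 is Monday.
1870: Tuesday (+1)
1871: Wednesday (+1)
1872: Friday (+2)
1873: Saturday (+1)
1874: Sunday (+1)
October 11 falls on a Sunday in 1874.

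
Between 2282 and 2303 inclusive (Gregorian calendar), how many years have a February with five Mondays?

1

February has 28 days (29 in leap years); it has five Mondays when Monday falls among the first (month-length − 28) days — i.e. when February 1 is Monday in a leap year (never in a common year).
February 1 by year: 2282:Wed 2283:Thu 2284:Fri 2285:Sun 2286:Mon 2287:Tue 2288:Wed 2289:Fri 2290:Sat 2291:Sun 2292:Mon✓ 2293:Wed 2294:Thu 2295:Fri 2296:Sat 2297:Mon 2298:Tue 2299:Wed 2300:Thu 2301:Fri 2302:Sat 2303:Sun
Years with five Mondays: 2292 → 1.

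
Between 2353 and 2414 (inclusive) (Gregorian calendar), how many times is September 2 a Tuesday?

Track September 2's weekday year by year (advancing +1, or +2 across a Feb 29):
  2353: Wed  2354: Thu (+1)  2355: Fri (+1)  2356: Sun (+2)  2357: Mon (+1)
  2358: Tue (+1) ✓  2359: Wed (+1)  2360: Fri (+2)  2361: Sat (+1)  2362: Sun (+1)
  2363: Mon (+1)  2364: Wed (+2)  2365: Thu (+1)  2366: Fri (+1)  … (34 more years) …
  2401: Sun (+1)  2402: Mon (+1)  2403: Tue (+1) ✓  2404: Thu (+2)  2405: Fri (+1)
  2406: Sat (+1)  2407: Sun (+1)  2408: Tue (+2) ✓  2409: Wed (+1)  2410: Thu (+1)
  2411: Fri (+1)  2412: Sun (+2)  2413: Mon (+1)  2414: Tue (+1) ✓
Tuesday years: 2358, 2369, 2375, 2380, 2386, 2397, 2403, 2408, 2414 — 9 in total.

9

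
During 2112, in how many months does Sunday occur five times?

A month of length L has five Sundays iff its first Sunday is on day ≤ L−28 (so day 1–3 in a 31-day month, 1–2 in a 30-day month, day 1 in a leap February).
Checking each month of 2112: Jan starts Fri (31d) ✓; Feb starts Mon (29d); Mar starts Tue (31d); Apr starts Fri (30d); May starts Sun (31d) ✓; Jun starts Wed (30d); Jul starts Fri (31d) ✓; Aug starts Mon (31d); Sep starts Thu (30d); Oct starts Sat (31d) ✓; Nov starts Tue (30d); Dec starts Thu (31d).
Five-Sunday months: January, May, July, October → 4.

4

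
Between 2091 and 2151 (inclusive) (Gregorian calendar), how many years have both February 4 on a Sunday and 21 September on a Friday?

6

Check each year's weekday for February 4 and 21 September:
  2091: Sun/Fri ✓  2092: Mon/Sun  2093: Wed/Mon  2094: Thu/Tue  2095: Fri/Wed  2096: Sat/Fri  2097: Mon/Sat  2098: Tue/Sun  2099: Wed/Mon  2100: Thu/Tue  2101: Fri/Wed  2102: Sat/Thu  2103: Sun/Fri ✓  2104: Mon/Sun  …(33 more)…  2138: Tue/Sun  2139: Wed/Mon  2140: Thu/Wed  2141: Sat/Thu  2142: Sun/Fri ✓  2143: Mon/Sat  2144: Tue/Mon  2145: Thu/Tue  2146: Fri/Wed  2147: Sat/Thu  2148: Sun/Sat  2149: Tue/Sun  2150: Wed/Mon  2151: Thu/Tue
Both conditions hold in: 2091, 2103, 2114, 2125, 2131, 2142 — 6.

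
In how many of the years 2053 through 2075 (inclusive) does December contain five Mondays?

11

December has 31 days; it has five Mondays when Monday falls among the first (month-length − 28) days — i.e. when December 1 is one of Monday/Sunday/Saturday.
December 1 by year: 2053:Mon✓ 2054:Tue 2055:Wed 2056:Fri 2057:Sat✓ 2058:Sun✓ 2059:Mon✓ 2060:Wed 2061:Thu 2062:Fri 2063:Sat✓ 2064:Mon✓ 2065:Tue 2066:Wed 2067:Thu 2068:Sat✓ 2069:Sun✓ 2070:Mon✓ 2071:Tue 2072:Thu 2073:Fri 2074:Sat✓ 2075:Sun✓
Years with five Mondays: 2053, 2057, 2058, 2059, 2063, 2064, 2068, 2069, 2070, 2074, 2075 → 11.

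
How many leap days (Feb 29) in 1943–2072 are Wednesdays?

5

Leap years in 1943–2072: 33 of them.
Feb 29 weekday advances by 5 (mod 7) from one leap year to the next four years later (or differs when a century non-leap intervenes).
Leap-day weekdays: 1944:Tue 1948:Sun 1952:Fri 1956:Wed✓ 1960:Mon 1964:Sat 1968:Thu 1972:Tue 1976:Sun 1980:Fri 1984:Wed✓ 1988:Mon 1992:Sat …(7 more)… 2024:Thu 2028:Tue 2032:Sun 2036:Fri 2040:Wed✓ 2044:Mon 2048:Sat 2052:Thu 2056:Tue 2060:Sun 2064:Fri 2068:Wed✓ 2072:Mon
Wednesday: 1956, 1984, 2012, 2040, 2068 → 5.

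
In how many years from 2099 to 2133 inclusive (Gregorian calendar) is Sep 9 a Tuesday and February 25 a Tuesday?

Check each year's weekday for Sep 9 and February 25:
  2099: Wed/Wed  2100: Thu/Thu  2101: Fri/Fri  2102: Sat/Sat  2103: Sun/Sun  2104: Tue/Mon  2105: Wed/Wed  2106: Thu/Thu  2107: Fri/Fri  2108: Sun/Sat  2109: Mon/Mon  2110: Tue/Tue ✓  2111: Wed/Wed  2112: Fri/Thu  …(7 more)…  2120: Mon/Sun  2121: Tue/Tue ✓  2122: Wed/Wed  2123: Thu/Thu  2124: Sat/Fri  2125: Sun/Sun  2126: Mon/Mon  2127: Tue/Tue ✓  2128: Thu/Wed  2129: Fri/Fri  2130: Sat/Sat  2131: Sun/Sun  2132: Tue/Mon  2133: Wed/Wed
Both conditions hold in: 2110, 2121, 2127 — 3.

3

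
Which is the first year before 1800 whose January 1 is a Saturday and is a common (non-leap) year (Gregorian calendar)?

Jan 1 advances by 2 weekdays after a leap year and by 1 after a common year.
1800: Jan 1 is Wednesday.
1799: Tuesday
1798: Monday
1797: Sunday
1796: Friday (leap)
1795: Thursday
1794: Wednesday
1793: Tuesday
1792: Sunday (leap)
1791: Saturday
1791 begins on a Saturday and is a common year.

1791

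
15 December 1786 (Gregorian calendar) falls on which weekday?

Friday

January 1, 1786 is a Sunday.
December 15 is day 349 of the year, i.e. 348 days after Jan 1.
348 mod 7 = 5, so advance 5 weekdays from Sunday: Friday.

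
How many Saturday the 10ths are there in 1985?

1

Check the 10th of each month of 1985: Jan 10: Thu, Feb 10: Sun, Mar 10: Sun, Apr 10: Wed, May 10: Fri, Jun 10: Mon, Jul 10: Wed, Aug 10: Sat, Sep 10: Tue, Oct 10: Thu, Nov 10: Sun, Dec 10: Tue.
Saturday occurs in August — 1 month.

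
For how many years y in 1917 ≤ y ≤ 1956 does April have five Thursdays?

11

April has 30 days; it has five Thursdays when Thursday falls among the first (month-length − 28) days — i.e. when April 1 is one of Thursday/Wednesday.
April 1 by year: 1917:Sun 1918:Mon 1919:Tue 1920:Thu✓ 1921:Fri 1922:Sat 1923:Sun 1924:Tue 1925:Wed✓ 1926:Thu✓ 1927:Fri 1928:Sun 1929:Mon 1930:Tue 1931:Wed✓ …(10 more)… 1942:Wed✓ 1943:Thu✓ 1944:Sat 1945:Sun 1946:Mon 1947:Tue 1948:Thu✓ 1949:Fri 1950:Sat 1951:Sun 1952:Tue 1953:Wed✓ 1954:Thu✓ 1955:Fri 1956:Sun
Years with five Thursdays: 1920, 1925, 1926, 1931, 1936, 1937, 1942, 1943, 1948, 1953, 1954 → 11.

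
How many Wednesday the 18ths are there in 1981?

Check the 18th of each month of 1981: Jan 18: Sun, Feb 18: Wed, Mar 18: Wed, Apr 18: Sat, May 18: Mon, Jun 18: Thu, Jul 18: Sat, Aug 18: Tue, Sep 18: Fri, Oct 18: Sun, Nov 18: Wed, Dec 18: Fri.
Wednesday occurs in February, March, November — 3 months.

3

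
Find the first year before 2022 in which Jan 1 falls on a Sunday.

Jan 1 advances by 2 weekdays after a leap year and by 1 after a common year.
2022: Jan 1 is Saturday.
2021: Friday
2020: Wednesday (leap)
2019: Tuesday
2018: Monday
2017: Sunday
2017 begins on a Sunday

2017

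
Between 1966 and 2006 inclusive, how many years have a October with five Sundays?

19

October has 31 days; it has five Sundays when Sunday falls among the first (month-length − 28) days — i.e. when October 1 is one of Sunday/Saturday/Friday.
October 1 by year: 1966:Sat✓ 1967:Sun✓ 1968:Tue 1969:Wed 1970:Thu 1971:Fri✓ 1972:Sun✓ 1973:Mon 1974:Tue 1975:Wed 1976:Fri✓ 1977:Sat✓ 1978:Sun✓ 1979:Mon 1980:Wed …(11 more)… 1992:Thu 1993:Fri✓ 1994:Sat✓ 1995:Sun✓ 1996:Tue 1997:Wed 1998:Thu 1999:Fri✓ 2000:Sun✓ 2001:Mon 2002:Tue 2003:Wed 2004:Fri✓ 2005:Sat✓ 2006:Sun✓
Years with five Sundays: 1966, 1967, 1971, 1972, 1976, 1977, 1978, 1982, 1983, 1988, 1989, 1993, 1994, 1995, 1999, 2000, 2004, 2005, 2006 → 19.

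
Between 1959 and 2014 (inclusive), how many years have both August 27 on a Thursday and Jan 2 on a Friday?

Check each year's weekday for August 27 and Jan 2:
  1959: Thu/Fri ✓  1960: Sat/Sat  1961: Sun/Mon  1962: Mon/Tue  1963: Tue/Wed  1964: Thu/Thu  1965: Fri/Sat  1966: Sat/Sun  1967: Sun/Mon  1968: Tue/Tue  1969: Wed/Thu  1970: Thu/Fri ✓  1971: Fri/Sat  1972: Sun/Sun  …(28 more)…  2001: Mon/Tue  2002: Tue/Wed  2003: Wed/Thu  2004: Fri/Fri  2005: Sat/Sun  2006: Sun/Mon  2007: Mon/Tue  2008: Wed/Wed  2009: Thu/Fri ✓  2010: Fri/Sat  2011: Sat/Sun  2012: Mon/Mon  2013: Tue/Wed  2014: Wed/Thu
Both conditions hold in: 1959, 1970, 1981, 1987, 1998, 2009 — 6.

6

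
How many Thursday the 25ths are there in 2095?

1

Check the 25th of each month of 2095: Jan 25: Tue, Feb 25: Fri, Mar 25: Fri, Apr 25: Mon, May 25: Wed, Jun 25: Sat, Jul 25: Mon, Aug 25: Thu, Sep 25: Sun, Oct 25: Tue, Nov 25: Fri, Dec 25: Sun.
Thursday occurs in August — 1 month.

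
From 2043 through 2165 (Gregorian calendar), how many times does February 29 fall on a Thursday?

Leap years in 2043–2165: 30 of them.
Feb 29 weekday advances by 5 (mod 7) from one leap year to the next four years later (or differs when a century non-leap intervenes).
Leap-day weekdays: 2044:Mon 2048:Sat 2052:Thu✓ 2056:Tue 2060:Sun 2064:Fri 2068:Wed 2072:Mon 2076:Sat 2080:Thu✓ 2084:Tue 2088:Sun 2092:Fri …(4 more)… 2116:Sat 2120:Thu✓ 2124:Tue 2128:Sun 2132:Fri 2136:Wed 2140:Mon 2144:Sat 2148:Thu✓ 2152:Tue 2156:Sun 2160:Fri 2164:Wed
Thursday: 2052, 2080, 2120, 2148 → 4.

4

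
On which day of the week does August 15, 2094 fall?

January 1, 2094 is a Friday.
August 15 is day 227 of the year, i.e. 226 days after Jan 1.
226 mod 7 = 2, so advance 2 weekdays from Friday: Sunday.

Sunday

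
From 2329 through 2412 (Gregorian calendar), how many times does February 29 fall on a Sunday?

3

Leap years in 2329–2412: 21 of them.
Feb 29 weekday advances by 5 (mod 7) from one leap year to the next four years later (or differs when a century non-leap intervenes).
Leap-day weekdays: 2332:Mon 2336:Sat 2340:Thu 2344:Tue 2348:Sun✓ 2352:Fri 2356:Wed 2360:Mon 2364:Sat 2368:Thu 2372:Tue 2376:Sun✓ 2380:Fri 2384:Wed 2388:Mon 2392:Sat 2396:Thu 2400:Tue 2404:Sun✓ 2408:Fri 2412:Wed
Sunday: 2348, 2376, 2404 → 3.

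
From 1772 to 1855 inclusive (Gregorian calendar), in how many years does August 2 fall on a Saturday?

Track August 2's weekday year by year (advancing +1, or +2 across a Feb 29):
  1772: Sun  1773: Mon (+1)  1774: Tue (+1)  1775: Wed (+1)  1776: Fri (+2)
  1777: Sat (+1) ✓  1778: Sun (+1)  1779: Mon (+1)  1780: Wed (+2)  1781: Thu (+1)
  1782: Fri (+1)  1783: Sat (+1) ✓  1784: Mon (+2)  1785: Tue (+1)  … (56 more years) …
  1842: Tue (+1)  1843: Wed (+1)  1844: Fri (+2)  1845: Sat (+1) ✓  1846: Sun (+1)
  1847: Mon (+1)  1848: Wed (+2)  1849: Thu (+1)  1850: Fri (+1)  1851: Sat (+1) ✓
  1852: Mon (+2)  1853: Tue (+1)  1854: Wed (+1)  1855: Thu (+1)
Saturday years: 1777, 1783, 1788, 1794, 1800, 1806, 1817, 1823, 1828, 1834, 1845, 1851 — 12 in total.

12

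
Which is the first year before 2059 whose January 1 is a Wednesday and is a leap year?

Jan 1 advances by 2 weekdays after a leap year and by 1 after a common year.
2059: Jan 1 is Wednesday.
2058: Tuesday
2057: Monday
2056: Saturday (leap)
2055: Friday
2054: Thursday
2053: Wednesday
2052: Monday (leap)
2051: Sunday
2050: Saturday
2049: Friday
2048: Wednesday (leap)
2048 begins on a Wednesday and is a leap year.

2048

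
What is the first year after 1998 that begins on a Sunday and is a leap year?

2012

Jan 1 advances by 2 weekdays after a leap year and by 1 after a common year.
1998: Jan 1 is Thursday.
1999: Friday
2000: Saturday (leap)
2001: Monday
2002: Tuesday
2003: Wednesday
2004: Thursday (leap)
2005: Saturday
2006: Sunday
2007: Monday
2008: Tuesday (leap)
2009: Thursday
2010: Friday
2011: Saturday
2012: Sunday (leap)
2012 begins on a Sunday and is a leap year.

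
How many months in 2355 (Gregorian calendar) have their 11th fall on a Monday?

2

Check the 11th of each month of 2355: Jan 11: Tue, Feb 11: Fri, Mar 11: Fri, Apr 11: Mon, May 11: Wed, Jun 11: Sat, Jul 11: Mon, Aug 11: Thu, Sep 11: Sun, Oct 11: Tue, Nov 11: Fri, Dec 11: Sun.
Monday occurs in April, July — 2 months.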